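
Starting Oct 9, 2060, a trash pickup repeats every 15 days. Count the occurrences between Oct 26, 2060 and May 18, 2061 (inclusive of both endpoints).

Occurrences land 15·i days after Oct 9, 2060 for i = 0, 1, 2, …
Oct 26, 2060 is 17 days after the start; 17 ÷ 15 = 1 remainder 2; since the remainder is 2, round up to i = 2. First occurrence in the window: #3 on Nov 8, 2060 (2×15 = 30 days in).
May 18, 2061 is 221 days after the start; 221 ÷ 15 = 14 remainder 11. Last occurrence in the window: #15 on May 7, 2061.
Occurrences #3 through #15: 13 in total.

13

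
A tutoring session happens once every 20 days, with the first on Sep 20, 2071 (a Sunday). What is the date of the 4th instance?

Nov 19, 2071

The 4th occurrence is 3 intervals after the first: 3 × 20 = 60 days after Sep 20, 2071.
Sep has 30 days — 10 days to the end of Sep leaves 50.
Oct has 31 days (19 left).
19 days into Nov → Nov 19, 2071.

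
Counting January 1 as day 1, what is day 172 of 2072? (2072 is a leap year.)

January has 31 days (172 − 31 = 141 remain).
February has 29 days (141 − 29 = 112 remain).
March has 31 days (112 − 31 = 81 remain).
April has 30 days (81 − 30 = 51 remain).
May has 31 days (51 − 31 = 20 remain).
20 into June → June 20.

20 June 2072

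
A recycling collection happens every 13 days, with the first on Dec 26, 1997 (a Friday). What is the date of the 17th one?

Jul 22, 1998

The 17th occurrence is 16 intervals after the first: 16 × 13 = 208 days after Dec 26, 1997.
Dec has 31 days — 5 days to the end of Dec leaves 203.
Jan has 31 days (172 left).
Feb has 28 days (144 left).
Mar has 31 days (113 left).
Apr has 30 days (83 left).
May has 31 days (52 left).
Jun has 30 days (22 left).
22 days into Jul → Jul 22, 1998.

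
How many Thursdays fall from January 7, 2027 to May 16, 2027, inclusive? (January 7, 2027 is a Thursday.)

January 7, 2027 is a Thursday; the first Thursday on or after it is January 7, 2027.
From January 7, 2027 to May 16, 2027: 24 + 28 + 31 + 30 + 16 = 129 days (rest of January, February, March, April, May).
129 ÷ 7 = 18 full weeks with remainder 3, so 18 more Thursdays after the first → 19.

19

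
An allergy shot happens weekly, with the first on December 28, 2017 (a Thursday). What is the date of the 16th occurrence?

April 12, 2018

The 16th occurrence is 15 intervals after the first: 15 × 7 = 105 days after December 28, 2017.
December has 31 days — 3 days to the end of December leaves 102.
January has 31 days (71 left).
February has 28 days (43 left).
March has 31 days (12 left).
12 days into April → April 12, 2018.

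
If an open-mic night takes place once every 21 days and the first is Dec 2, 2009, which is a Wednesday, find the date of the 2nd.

Dec 23, 2009

The 2nd occurrence is 1 interval after the first: 1 × 21 = 21 days after Dec 2, 2009.
21 days later is Dec 23, 2009.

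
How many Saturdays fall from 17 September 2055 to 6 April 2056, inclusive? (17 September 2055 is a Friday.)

29

17 September 2055 is a Friday; the first Saturday on or after it is 18 September 2055 (1 day later).
From 18 September 2055 to 6 April 2056: 12 + 31 + 30 + 31 + 31 + 29 + 31 + 6 = 201 days (rest of September, October, November, December, January, February, March, April).
201 ÷ 7 = 28 full weeks with remainder 5, so 28 more Saturdays after the first → 29.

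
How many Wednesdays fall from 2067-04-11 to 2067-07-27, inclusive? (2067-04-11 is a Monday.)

16

2067-04-11 is a Monday; the first Wednesday on or after it is 2067-04-13 (2 days later).
From 2067-04-13 to 2067-07-27: 17 + 31 + 30 + 27 = 105 days (rest of April, May, June, July).
105 ÷ 7 = 15 full weeks with remainder 0, so 15 more Wednesdays after the first → 16.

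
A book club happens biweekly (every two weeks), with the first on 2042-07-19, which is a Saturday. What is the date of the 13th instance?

2043-01-03

The 13th occurrence is 12 intervals after the first: 12 × 14 = 168 days after 2042-07-19.
July has 31 days — 12 days to the end of July leaves 156.
August has 31 days (125 left).
September has 30 days (95 left).
October has 31 days (64 left).
November has 30 days (34 left).
December has 31 days (3 left).
3 days into January → 2043-01-03.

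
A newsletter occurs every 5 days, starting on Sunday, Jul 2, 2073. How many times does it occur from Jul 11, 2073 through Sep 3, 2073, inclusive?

Occurrences land 5·i days after Jul 2, 2073 for i = 0, 1, 2, …
Jul 11, 2073 is 9 days after the start; 9 ÷ 5 = 1 remainder 4; since the remainder is 4, round up to i = 2. First occurrence in the window: #3 on Jul 12, 2073 (2×5 = 10 days in).
Sep 3, 2073 is 63 days after the start; 63 ÷ 5 = 12 remainder 3. Last occurrence in the window: #13 on Aug 31, 2073.
Occurrences #3 through #13: 11 in total.

11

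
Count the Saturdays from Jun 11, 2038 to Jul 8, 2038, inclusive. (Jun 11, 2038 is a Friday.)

4

Jun 11, 2038 is a Friday; the first Saturday on or after it is Jun 12, 2038 (1 day later).
From Jun 12, 2038 to Jul 8, 2038: 18 + 8 = 26 days (rest of Jun, Jul).
26 ÷ 7 = 3 full weeks with remainder 5, so 3 more Saturdays after the first → 4.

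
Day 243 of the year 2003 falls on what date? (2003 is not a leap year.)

January has 31 days (243 − 31 = 212 remain).
February has 28 days (212 − 28 = 184 remain).
March has 31 days (184 − 31 = 153 remain).
April has 30 days (153 − 30 = 123 remain).
May has 31 days (123 − 31 = 92 remain).
June has 30 days (92 − 30 = 62 remain).
July has 31 days (62 − 31 = 31 remain).
31 into August → August 31.

August 31, 2003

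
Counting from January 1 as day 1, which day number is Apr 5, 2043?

95

Days in months before Apr: 31 + 28 + 31 = 90.
Plus 5 days into Apr → day 95.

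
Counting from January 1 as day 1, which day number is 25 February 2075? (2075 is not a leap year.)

56

Days in months before February: 31 = 31.
Plus 25 days into February → day 56.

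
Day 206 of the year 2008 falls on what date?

2008-07-24

January has 31 days (206 − 31 = 175 remain).
February has 29 days (175 − 29 = 146 remain).
March has 31 days (146 − 31 = 115 remain).
April has 30 days (115 − 30 = 85 remain).
May has 31 days (85 − 31 = 54 remain).
June has 30 days (54 − 30 = 24 remain).
24 into July → July 24.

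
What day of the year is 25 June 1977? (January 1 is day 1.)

176

Days in months before June: 31 + 28 + 31 + 30 + 31 = 151.
Plus 25 days into June → day 176.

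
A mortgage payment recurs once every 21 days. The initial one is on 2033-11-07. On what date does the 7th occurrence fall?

2034-03-13

The 7th occurrence is 6 intervals after the first: 6 × 21 = 126 days after 2033-11-07.
November has 30 days — 23 days to the end of November leaves 103.
December has 31 days (72 left).
January has 31 days (41 left).
February has 28 days (13 left).
13 days into March → 2034-03-13.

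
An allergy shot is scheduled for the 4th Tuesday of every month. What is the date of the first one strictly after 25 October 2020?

27 October 2020

October 2020 starts on a Thursday; its first Tuesday is the 6th, so the 4th Tuesday is the 27th — 27 October 2020.
27 October 2020 is after 25 October 2020, so that is the next one.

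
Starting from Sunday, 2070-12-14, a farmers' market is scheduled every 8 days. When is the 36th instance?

The 36th occurrence is 35 intervals after the first: 35 × 8 = 280 days after 2070-12-14.
December has 31 days — 17 days to the end of December leaves 263.
January has 31 days (232 left).
February has 28 days (204 left).
March has 31 days (173 left).
April has 30 days (143 left).
May has 31 days (112 left).
June has 30 days (82 left).
July has 31 days (51 left).
August has 31 days (20 left).
20 days into September → 2071-09-20.

2071-09-20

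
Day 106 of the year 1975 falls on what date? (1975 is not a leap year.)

Jan has 31 days (106 − 31 = 75 remain).
Feb has 28 days (75 − 28 = 47 remain).
Mar has 31 days (47 − 31 = 16 remain).
16 into Apr → Apr 16.

Apr 16, 1975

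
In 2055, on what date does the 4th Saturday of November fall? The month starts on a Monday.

2055-11-27

November 2055 begins on a Monday, so the first Saturday is November 6 (5 days later).
The 4th Saturday is 3 weeks later: 6 + 21 = 27.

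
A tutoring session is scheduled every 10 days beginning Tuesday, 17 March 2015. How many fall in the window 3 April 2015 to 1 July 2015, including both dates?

Occurrences land 10·i days after 17 March 2015 for i = 0, 1, 2, …
3 April 2015 is 17 days after the start; 17 ÷ 10 = 1 remainder 7; since the remainder is 7, round up to i = 2. First occurrence in the window: #3 on 6 April 2015 (2×10 = 20 days in).
1 July 2015 is 106 days after the start; 106 ÷ 10 = 10 remainder 6. Last occurrence in the window: #11 on 25 June 2015.
Occurrences #3 through #11: 9 in total.

9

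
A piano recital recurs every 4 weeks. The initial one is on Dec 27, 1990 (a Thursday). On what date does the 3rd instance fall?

Feb 21, 1991

The 3rd occurrence is 2 intervals after the first: 2 × 28 = 56 days after Dec 27, 1990.
Dec has 31 days — 4 days to the end of Dec leaves 52.
Jan has 31 days (21 left).
21 days into Feb → Feb 21, 1991.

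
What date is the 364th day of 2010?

January has 31 days (364 − 31 = 333 remain).
February has 28 days (333 − 28 = 305 remain).
March has 31 days (305 − 31 = 274 remain).
April has 30 days (274 − 30 = 244 remain).
May has 31 days (244 − 31 = 213 remain).
June has 30 days (213 − 30 = 183 remain).
July has 31 days (183 − 31 = 152 remain).
August has 31 days (152 − 31 = 121 remain).
September has 30 days (121 − 30 = 91 remain).
October has 31 days (91 − 31 = 60 remain).
November has 30 days (60 − 30 = 30 remain).
30 into December → December 30.

30 December 2010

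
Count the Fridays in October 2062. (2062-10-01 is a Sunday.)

2062-10-01 is a Sunday; the first Friday on or after it is 2062-10-06 (5 days later).
From 2062-10-06 to 2062-10-31 is 31 − 6 = 25 days.
25 ÷ 7 = 3 full weeks with remainder 4, so 3 more Fridays after the first → 4.

4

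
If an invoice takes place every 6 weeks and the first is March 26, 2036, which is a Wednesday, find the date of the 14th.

September 23, 2037

The 14th occurrence is 13 intervals after the first: 13 × 42 = 546 days after March 26, 2036.
March has 31 days — 5 days to the end of March leaves 541.
From end of March to end of 2036 is 275 days (266 left).
January has 31 days (235 left).
February has 28 days (207 left).
March has 31 days (176 left).
April has 30 days (146 left).
May has 31 days (115 left).
June has 30 days (85 left).
July has 31 days (54 left).
August has 31 days (23 left).
23 days into September → September 23, 2037.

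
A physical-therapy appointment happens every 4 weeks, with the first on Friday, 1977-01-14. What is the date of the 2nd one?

1977-02-11

The 2nd occurrence is 1 interval after the first: 1 × 28 = 28 days after 1977-01-14.
January has 31 days — 17 days to the end of January leaves 11.
11 days into February → 1977-02-11.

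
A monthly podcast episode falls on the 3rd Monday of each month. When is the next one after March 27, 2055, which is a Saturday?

April 19, 2055

March 2055 starts on a Monday; its first Monday is the 1st, so the 3rd Monday is the 15th — March 15, 2055.
That is not after March 27, 2055, so look at April 2055.
April 2055 starts on a Thursday; its first Monday is the 5th, so the 3rd Monday is the 19th — April 19, 2055.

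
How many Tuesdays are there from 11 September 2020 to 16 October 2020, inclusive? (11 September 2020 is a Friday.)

11 September 2020 is a Friday; the first Tuesday on or after it is 15 September 2020 (4 days later).
From 15 September 2020 to 16 October 2020: 15 + 16 = 31 days (rest of September, October).
31 ÷ 7 = 4 full weeks with remainder 3, so 4 more Tuesdays after the first → 5.

5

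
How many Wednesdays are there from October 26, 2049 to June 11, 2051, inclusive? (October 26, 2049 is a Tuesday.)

85

October 26, 2049 is a Tuesday; the first Wednesday on or after it is October 27, 2049 (1 day later).
From October 27, 2049 to June 11, 2051: 65 + 365 + 162 = 592 days (rest of 2049, 2050, to June 11, 2051 in 2051).
592 ÷ 7 = 84 full weeks with remainder 4, so 84 more Wednesdays after the first → 85.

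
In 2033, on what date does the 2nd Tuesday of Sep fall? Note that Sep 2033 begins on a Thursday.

Sep 13, 2033

Sep 2033 begins on a Thursday, so the first Tuesday is Sep 6 (5 days later).
The 2nd Tuesday is 1 weeks later: 6 + 7 = 13.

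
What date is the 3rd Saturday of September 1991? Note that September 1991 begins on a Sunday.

21 September 1991

September 1991 begins on a Sunday, so the first Saturday is September 7 (6 days later).
The 3rd Saturday is 2 weeks later: 7 + 14 = 21.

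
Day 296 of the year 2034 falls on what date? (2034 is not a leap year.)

Jan has 31 days (296 − 31 = 265 remain).
Feb has 28 days (265 − 28 = 237 remain).
Mar has 31 days (237 − 31 = 206 remain).
Apr has 30 days (206 − 30 = 176 remain).
May has 31 days (176 − 31 = 145 remain).
Jun has 30 days (145 − 30 = 115 remain).
Jul has 31 days (115 − 31 = 84 remain).
Aug has 31 days (84 − 31 = 53 remain).
Sep has 30 days (53 − 30 = 23 remain).
23 into Oct → Oct 23.

Oct 23, 2034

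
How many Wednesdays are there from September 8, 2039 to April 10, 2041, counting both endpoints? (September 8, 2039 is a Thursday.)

83

September 8, 2039 is a Thursday; the first Wednesday on or after it is September 14, 2039 (6 days later).
From September 14, 2039 to April 10, 2041: 108 + 366 + 100 = 574 days (rest of 2039, 2040, to April 10, 2041 in 2041).
574 ÷ 7 = 82 full weeks with remainder 0, so 82 more Wednesdays after the first → 83.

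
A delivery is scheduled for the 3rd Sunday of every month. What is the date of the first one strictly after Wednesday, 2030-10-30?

2030-11-17

October 2030 starts on a Tuesday; its first Sunday is the 6th, so the 3rd Sunday is the 20th — 2030-10-20.
That is not after 2030-10-30, so look at November 2030.
November 2030 starts on a Friday; its first Sunday is the 3rd, so the 3rd Sunday is the 17th — 2030-11-17.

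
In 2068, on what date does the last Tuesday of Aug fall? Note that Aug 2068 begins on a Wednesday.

Aug 2068 begins on a Wednesday, so the first Tuesday is Aug 7 (6 days later).
Aug 2068 has 31 days. Adding weeks: 7, 14, 21, 28 — the last one ≤ 31 is the 28th.

Aug 28, 2068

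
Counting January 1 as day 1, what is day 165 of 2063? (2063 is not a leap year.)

January has 31 days (165 − 31 = 134 remain).
February has 28 days (134 − 28 = 106 remain).
March has 31 days (106 − 31 = 75 remain).
April has 30 days (75 − 30 = 45 remain).
May has 31 days (45 − 31 = 14 remain).
14 into June → June 14.

June 14, 2063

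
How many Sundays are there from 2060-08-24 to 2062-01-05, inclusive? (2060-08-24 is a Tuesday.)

2060-08-24 is a Tuesday; the first Sunday on or after it is 2060-08-29 (5 days later).
From 2060-08-29 to 2062-01-05: 124 + 365 + 5 = 494 days (rest of 2060, 2061, to 2062-01-05 in 2062).
494 ÷ 7 = 70 full weeks with remainder 4, so 70 more Sundays after the first → 71.

71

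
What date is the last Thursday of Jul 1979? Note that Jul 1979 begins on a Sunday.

Jul 1979 begins on a Sunday, so the first Thursday is Jul 5 (4 days later).
Jul 1979 has 31 days. Adding weeks: 5, 12, 19, 26 — the last one ≤ 31 is the 26th.

Jul 26, 1979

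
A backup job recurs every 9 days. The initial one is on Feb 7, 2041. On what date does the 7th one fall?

Apr 2, 2041

The 7th occurrence is 6 intervals after the first: 6 × 9 = 54 days after Feb 7, 2041.
Feb has 28 days — 21 days to the end of Feb leaves 33.
Mar has 31 days (2 left).
2 days into Apr → Apr 2, 2041.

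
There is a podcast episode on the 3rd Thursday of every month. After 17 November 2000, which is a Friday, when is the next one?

November 2000 starts on a Wednesday; its first Thursday is the 2nd, so the 3rd Thursday is the 16th — 16 November 2000.
That is not after 17 November 2000, so look at December 2000.
December 2000 starts on a Friday; its first Thursday is the 7th, so the 3rd Thursday is the 21st — 21 December 2000.

21 December 2000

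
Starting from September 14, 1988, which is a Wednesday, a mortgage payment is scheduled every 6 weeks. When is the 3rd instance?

The 3rd occurrence is 2 intervals after the first: 2 × 42 = 84 days after September 14, 1988.
September has 30 days — 16 days to the end of September leaves 68.
October has 31 days (37 left).
November has 30 days (7 left).
7 days into December → December 7, 1988.

December 7, 1988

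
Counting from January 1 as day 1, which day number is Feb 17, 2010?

48

Days in months before Feb: 31 = 31.
Plus 17 days into Feb → day 48.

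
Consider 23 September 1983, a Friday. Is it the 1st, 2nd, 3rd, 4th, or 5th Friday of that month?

Day 23 falls in week ⌈23/7⌉ of the month.
Days 1–7 hold the 1st Friday, 8–14 the 2nd, 15–21 the 3rd, 22–28 the 4th, 29–31 the 5th.
23 is in the range for the 4th.

4th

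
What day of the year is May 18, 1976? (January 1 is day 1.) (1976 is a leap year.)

Days in months before May: 31 + 29 + 31 + 30 = 121.
Plus 18 days into May → day 139.

139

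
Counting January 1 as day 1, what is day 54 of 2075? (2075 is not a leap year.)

January has 31 days (54 − 31 = 23 remain).
23 into February → February 23.

February 23, 2075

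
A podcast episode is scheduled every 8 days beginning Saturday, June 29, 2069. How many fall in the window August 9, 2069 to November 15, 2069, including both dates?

Occurrences land 8·i days after June 29, 2069 for i = 0, 1, 2, …
August 9, 2069 is 41 days after the start; 41 ÷ 8 = 5 remainder 1; since the remainder is 1, round up to i = 6. First occurrence in the window: #7 on August 16, 2069 (6×8 = 48 days in).
November 15, 2069 is 139 days after the start; 139 ÷ 8 = 17 remainder 3. Last occurrence in the window: #18 on November 12, 2069.
Occurrences #7 through #18: 12 in total.

12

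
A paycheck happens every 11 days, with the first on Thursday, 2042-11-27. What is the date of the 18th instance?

The 18th occurrence is 17 intervals after the first: 17 × 11 = 187 days after 2042-11-27.
November has 30 days — 3 days to the end of November leaves 184.
December has 31 days (153 left).
January has 31 days (122 left).
February has 28 days (94 left).
March has 31 days (63 left).
April has 30 days (33 left).
May has 31 days (2 left).
2 days into June → 2043-06-02.

2043-06-02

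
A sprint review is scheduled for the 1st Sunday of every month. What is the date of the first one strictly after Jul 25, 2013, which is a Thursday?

Jul 2013 starts on a Monday, so its 1st Sunday is Jul 7, 2013 (6 days in).
That is not after Jul 25, 2013, so look at Aug 2013.
Aug 2013 starts on a Thursday, so its 1st Sunday is Aug 4, 2013 (3 days in).

Aug 4, 2013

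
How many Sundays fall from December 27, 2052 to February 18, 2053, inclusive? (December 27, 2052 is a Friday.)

December 27, 2052 is a Friday; the first Sunday on or after it is December 29, 2052 (2 days later).
From December 29, 2052 to February 18, 2053: 2 + 31 + 18 = 51 days (rest of December, January, February).
51 ÷ 7 = 7 full weeks with remainder 2, so 7 more Sundays after the first → 8.

8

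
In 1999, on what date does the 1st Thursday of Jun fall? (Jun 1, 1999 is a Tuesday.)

Jun 1999 begins on a Tuesday, so the first Thursday is Jun 3 (2 days later).

Jun 3, 1999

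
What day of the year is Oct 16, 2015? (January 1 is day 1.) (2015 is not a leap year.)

289

Days in months before Oct: 31 + 28 + 31 + 30 + 31 + 30 + 31 + 31 + 30 = 273.
Plus 16 days into Oct → day 289.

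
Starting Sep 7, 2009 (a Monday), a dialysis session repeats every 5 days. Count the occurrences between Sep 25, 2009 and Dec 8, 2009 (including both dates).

15

Occurrences land 5·i days after Sep 7, 2009 for i = 0, 1, 2, …
Sep 25, 2009 is 18 days after the start; 18 ÷ 5 = 3 remainder 3; since the remainder is 3, round up to i = 4. First occurrence in the window: #5 on Sep 27, 2009 (4×5 = 20 days in).
Dec 8, 2009 is 92 days after the start; 92 ÷ 5 = 18 remainder 2. Last occurrence in the window: #19 on Dec 6, 2009.
Occurrences #5 through #19: 15 in total.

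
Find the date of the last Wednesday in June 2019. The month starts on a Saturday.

2019-06-26

June 2019 begins on a Saturday, so the first Wednesday is June 5 (4 days later).
June 2019 has 30 days. Adding weeks: 5, 12, 19, 26 — the last one ≤ 30 is the 26th.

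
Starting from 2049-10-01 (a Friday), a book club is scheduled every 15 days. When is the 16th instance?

The 16th occurrence is 15 intervals after the first: 15 × 15 = 225 days after 2049-10-01.
October has 31 days — 30 days to the end of October leaves 195.
November has 30 days (165 left).
December has 31 days (134 left).
January has 31 days (103 left).
February has 28 days (75 left).
March has 31 days (44 left).
April has 30 days (14 left).
14 days into May → 2050-05-14.

2050-05-14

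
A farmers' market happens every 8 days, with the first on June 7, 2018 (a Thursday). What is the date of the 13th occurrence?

The 13th occurrence is 12 intervals after the first: 12 × 8 = 96 days after June 7, 2018.
June has 30 days — 23 days to the end of June leaves 73.
July has 31 days (42 left).
August has 31 days (11 left).
11 days into September → September 11, 2018.

September 11, 2018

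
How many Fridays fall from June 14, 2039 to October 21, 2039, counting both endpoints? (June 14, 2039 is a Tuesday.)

June 14, 2039 is a Tuesday; the first Friday on or after it is June 17, 2039 (3 days later).
From June 17, 2039 to October 21, 2039: 13 + 31 + 31 + 30 + 21 = 126 days (rest of June, July, August, September, October).
126 ÷ 7 = 18 full weeks with remainder 0, so 18 more Fridays after the first → 19.

19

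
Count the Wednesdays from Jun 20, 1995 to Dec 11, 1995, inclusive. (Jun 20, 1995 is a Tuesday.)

Jun 20, 1995 is a Tuesday; the first Wednesday on or after it is Jun 21, 1995 (1 day later).
From Jun 21, 1995 to Dec 11, 1995: 9 + 31 + 31 + 30 + 31 + 30 + 11 = 173 days (rest of Jun, Jul, Aug, Sep, Oct, Nov, Dec).
173 ÷ 7 = 24 full weeks with remainder 5, so 24 more Wednesdays after the first → 25.

25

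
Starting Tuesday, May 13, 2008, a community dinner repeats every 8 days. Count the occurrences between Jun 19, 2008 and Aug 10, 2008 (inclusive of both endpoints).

Occurrences land 8·i days after May 13, 2008 for i = 0, 1, 2, …
Jun 19, 2008 is 37 days after the start; 37 ÷ 8 = 4 remainder 5; since the remainder is 5, round up to i = 5. First occurrence in the window: #6 on Jun 22, 2008 (5×8 = 40 days in).
Aug 10, 2008 is 89 days after the start; 89 ÷ 8 = 11 remainder 1. Last occurrence in the window: #12 on Aug 9, 2008.
Occurrences #6 through #12: 7 in total.

7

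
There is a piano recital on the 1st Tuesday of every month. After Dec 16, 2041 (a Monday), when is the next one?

Dec 2041 starts on a Sunday, so its 1st Tuesday is Dec 3, 2041 (2 days in).
That is not after Dec 16, 2041, so look at Jan 2042.
Jan 2042 starts on a Wednesday, so its 1st Tuesday is Jan 7, 2042 (6 days in).

Jan 7, 2042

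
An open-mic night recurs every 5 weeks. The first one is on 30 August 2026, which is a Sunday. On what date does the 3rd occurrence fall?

The 3rd occurrence is 2 intervals after the first: 2 × 35 = 70 days after 30 August 2026.
August has 31 days — 1 day to the end of August leaves 69.
September has 30 days (39 left).
October has 31 days (8 left).
8 days into November → 8 November 2026.

8 November 2026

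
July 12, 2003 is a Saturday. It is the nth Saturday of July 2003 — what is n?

2nd

Day 12 falls in week ⌈12/7⌉ of the month.
Days 1–7 hold the 1st Saturday, 8–14 the 2nd, 15–21 the 3rd, 22–28 the 4th, 29–31 the 5th.
12 is in the range for the 2nd.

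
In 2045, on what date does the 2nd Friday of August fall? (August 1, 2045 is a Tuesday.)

August 2045 begins on a Tuesday, so the first Friday is August 4 (3 days later).
The 2nd Friday is 1 weeks later: 4 + 7 = 11.

August 11, 2045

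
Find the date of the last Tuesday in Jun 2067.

Jun 28, 2067

The first Tuesday of Jun 2067 is Jun 7.
Jun 2067 has 30 days. Adding weeks: 7, 14, 21, 28 — the last one ≤ 30 is the 28th.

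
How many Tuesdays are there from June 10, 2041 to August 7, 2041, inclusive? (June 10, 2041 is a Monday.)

June 10, 2041 is a Monday; the first Tuesday on or after it is June 11, 2041 (1 day later).
From June 11, 2041 to August 7, 2041: 19 + 31 + 7 = 57 days (rest of June, July, August).
57 ÷ 7 = 8 full weeks with remainder 1, so 8 more Tuesdays after the first → 9.

9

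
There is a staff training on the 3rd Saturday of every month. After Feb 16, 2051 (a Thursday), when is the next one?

Feb 2051 starts on a Wednesday; its first Saturday is the 4th, so the 3rd Saturday is the 18th — Feb 18, 2051.
Feb 18, 2051 is after Feb 16, 2051, so that is the next one.

Feb 18, 2051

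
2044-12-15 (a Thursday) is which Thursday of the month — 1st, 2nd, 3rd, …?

Day 15 falls in week ⌈15/7⌉ of the month.
Days 1–7 hold the 1st Thursday, 8–14 the 2nd, 15–21 the 3rd, 22–28 the 4th, 29–31 the 5th.
15 is in the range for the 3rd.

3rd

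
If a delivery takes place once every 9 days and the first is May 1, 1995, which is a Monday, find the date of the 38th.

March 29, 1996

The 38th occurrence is 37 intervals after the first: 37 × 9 = 333 days after May 1, 1995.
May has 31 days — 30 days to the end of May leaves 303.
June has 30 days (273 left).
July has 31 days (242 left).
August has 31 days (211 left).
September has 30 days (181 left).
October has 31 days (150 left).
November has 30 days (120 left).
December has 31 days (89 left).
January has 31 days (58 left).
February has 29 days (29 left).
29 days into March → March 29, 1996.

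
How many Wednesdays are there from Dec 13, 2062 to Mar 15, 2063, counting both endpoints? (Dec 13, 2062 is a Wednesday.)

Dec 13, 2062 is a Wednesday; the first Wednesday on or after it is Dec 13, 2062.
From Dec 13, 2062 to Mar 15, 2063: 18 + 31 + 28 + 15 = 92 days (rest of Dec, Jan, Feb, Mar).
92 ÷ 7 = 13 full weeks with remainder 1, so 13 more Wednesdays after the first → 14.

14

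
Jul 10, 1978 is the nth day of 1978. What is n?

191

Days in months before Jul: 31 + 28 + 31 + 30 + 31 + 30 = 181.
Plus 10 days into Jul → day 191.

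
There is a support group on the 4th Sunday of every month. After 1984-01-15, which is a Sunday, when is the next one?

January 1984 starts on a Sunday; its first Sunday is the 1st, so the 4th Sunday is the 22nd — 1984-01-22.
1984-01-22 is after 1984-01-15, so that is the next one.

1984-01-22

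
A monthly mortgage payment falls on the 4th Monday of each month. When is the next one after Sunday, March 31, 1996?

April 22, 1996

March 1996 starts on a Friday; its first Monday is the 4th, so the 4th Monday is the 25th — March 25, 1996.
That is not after March 31, 1996, so look at April 1996.
April 1996 starts on a Monday; its first Monday is the 1st, so the 4th Monday is the 22nd — April 22, 1996.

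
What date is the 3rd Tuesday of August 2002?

The first Tuesday of August 2002 is August 6.
The 3rd Tuesday is 2 weeks later: 6 + 14 = 20.

20 August 2002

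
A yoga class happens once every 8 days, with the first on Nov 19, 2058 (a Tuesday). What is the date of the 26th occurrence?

The 26th occurrence is 25 intervals after the first: 25 × 8 = 200 days after Nov 19, 2058.
Nov has 30 days — 11 days to the end of Nov leaves 189.
Dec has 31 days (158 left).
Jan has 31 days (127 left).
Feb has 28 days (99 left).
Mar has 31 days (68 left).
Apr has 30 days (38 left).
May has 31 days (7 left).
7 days into Jun → Jun 7, 2059.

Jun 7, 2059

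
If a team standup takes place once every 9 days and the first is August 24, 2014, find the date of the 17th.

January 15, 2015

The 17th occurrence is 16 intervals after the first: 16 × 9 = 144 days after August 24, 2014.
August has 31 days — 7 days to the end of August leaves 137.
September has 30 days (107 left).
October has 31 days (76 left).
November has 30 days (46 left).
December has 31 days (15 left).
15 days into January → January 15, 2015.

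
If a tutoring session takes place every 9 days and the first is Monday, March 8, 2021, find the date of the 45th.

April 8, 2022

The 45th occurrence is 44 intervals after the first: 44 × 9 = 396 days after March 8, 2021.
March has 31 days — 23 days to the end of March leaves 373.
April has 30 days (343 left).
May has 31 days (312 left).
June has 30 days (282 left).
July has 31 days (251 left).
August has 31 days (220 left).
September has 30 days (190 left).
October has 31 days (159 left).
November has 30 days (129 left).
December has 31 days (98 left).
January has 31 days (67 left).
February has 28 days (39 left).
March has 31 days (8 left).
8 days into April → April 8, 2022.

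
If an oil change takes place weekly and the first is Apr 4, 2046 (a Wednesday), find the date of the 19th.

The 19th occurrence is 18 intervals after the first: 18 × 7 = 126 days after Apr 4, 2046.
Apr has 30 days — 26 days to the end of Apr leaves 100.
May has 31 days (69 left).
Jun has 30 days (39 left).
Jul has 31 days (8 left).
8 days into Aug → Aug 8, 2046.

Aug 8, 2046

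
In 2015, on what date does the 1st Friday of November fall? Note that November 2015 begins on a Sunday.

2015-11-06

November 2015 begins on a Sunday, so the first Friday is November 6 (5 days later).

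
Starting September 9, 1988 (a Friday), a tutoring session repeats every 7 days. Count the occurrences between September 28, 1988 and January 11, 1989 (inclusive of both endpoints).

Occurrences land 7·i days after September 9, 1988 for i = 0, 1, 2, …
September 28, 1988 is 19 days after the start; 19 ÷ 7 = 2 remainder 5; since the remainder is 5, round up to i = 3. First occurrence in the window: #4 on September 30, 1988 (3×7 = 21 days in).
January 11, 1989 is 124 days after the start; 124 ÷ 7 = 17 remainder 5. Last occurrence in the window: #18 on January 6, 1989.
Occurrences #4 through #18: 15 in total.

15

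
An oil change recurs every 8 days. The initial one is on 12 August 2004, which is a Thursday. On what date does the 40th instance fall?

20 June 2005

The 40th occurrence is 39 intervals after the first: 39 × 8 = 312 days after 12 August 2004.
August has 31 days — 19 days to the end of August leaves 293.
September has 30 days (263 left).
October has 31 days (232 left).
November has 30 days (202 left).
December has 31 days (171 left).
January has 31 days (140 left).
February has 28 days (112 left).
March has 31 days (81 left).
April has 30 days (51 left).
May has 31 days (20 left).
20 days into June → 20 June 2005.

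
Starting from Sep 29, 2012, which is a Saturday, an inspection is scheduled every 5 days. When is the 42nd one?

The 42nd occurrence is 41 intervals after the first: 41 × 5 = 205 days after Sep 29, 2012.
Sep has 30 days — 1 day to the end of Sep leaves 204.
Oct has 31 days (173 left).
Nov has 30 days (143 left).
Dec has 31 days (112 left).
Jan has 31 days (81 left).
Feb has 28 days (53 left).
Mar has 31 days (22 left).
22 days into Apr → Apr 22, 2013.

Apr 22, 2013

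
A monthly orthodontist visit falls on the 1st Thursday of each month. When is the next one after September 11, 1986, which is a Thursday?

October 2, 1986

September 1986 starts on a Monday, so its 1st Thursday is September 4, 1986 (3 days in).
That is not after September 11, 1986, so look at October 1986.
October 1986 starts on a Wednesday, so its 1st Thursday is October 2, 1986 (1 day in).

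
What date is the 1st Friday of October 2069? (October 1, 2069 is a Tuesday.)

October 2069 begins on a Tuesday, so the first Friday is October 4 (3 days later).

4 October 2069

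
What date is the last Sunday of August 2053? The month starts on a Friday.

August 2053 begins on a Friday, so the first Sunday is August 3 (2 days later).
August 2053 has 31 days. Adding weeks: 3, 10, 17, 24, 31 — the last one ≤ 31 is the 31st.

August 31, 2053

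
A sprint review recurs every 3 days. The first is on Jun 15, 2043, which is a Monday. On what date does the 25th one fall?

Aug 26, 2043

The 25th occurrence is 24 intervals after the first: 24 × 3 = 72 days after Jun 15, 2043.
Jun has 30 days — 15 days to the end of Jun leaves 57.
Jul has 31 days (26 left).
26 days into Aug → Aug 26, 2043.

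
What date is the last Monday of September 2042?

29 September 2042

September 2042 begins on a Monday, so the first Monday is September 1.
September 2042 has 30 days. Adding weeks: 1, 8, 15, 22, 29 — the last one ≤ 30 is the 29th.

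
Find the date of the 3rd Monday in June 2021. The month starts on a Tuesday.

June 2021 begins on a Tuesday, so the first Monday is June 7 (6 days later).
The 3rd Monday is 2 weeks later: 7 + 14 = 21.

June 21, 2021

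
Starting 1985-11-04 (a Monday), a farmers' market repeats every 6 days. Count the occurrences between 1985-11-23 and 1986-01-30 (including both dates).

Occurrences land 6·i days after 1985-11-04 for i = 0, 1, 2, …
1985-11-23 is 19 days after the start; 19 ÷ 6 = 3 remainder 1; since the remainder is 1, round up to i = 4. First occurrence in the window: #5 on 1985-11-28 (4×6 = 24 days in).
1986-01-30 is 87 days after the start; 87 ÷ 6 = 14 remainder 3. Last occurrence in the window: #15 on 1986-01-27.
Occurrences #5 through #15: 11 in total.

11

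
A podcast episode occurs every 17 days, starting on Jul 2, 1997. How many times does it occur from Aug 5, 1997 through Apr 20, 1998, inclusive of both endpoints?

16

Occurrences land 17·i days after Jul 2, 1997 for i = 0, 1, 2, …
Aug 5, 1997 is 34 days after the start; 34 ÷ 17 = 2 remainder 0. First occurrence in the window: #3 on Aug 5, 1997 (2×17 = 34 days in).
Apr 20, 1998 is 292 days after the start; 292 ÷ 17 = 17 remainder 3. Last occurrence in the window: #18 on Apr 17, 1998.
Occurrences #3 through #18: 16 in total.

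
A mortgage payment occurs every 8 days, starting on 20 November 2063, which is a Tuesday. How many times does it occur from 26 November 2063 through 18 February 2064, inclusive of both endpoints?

Occurrences land 8·i days after 20 November 2063 for i = 0, 1, 2, …
26 November 2063 is 6 days after the start; 6 ÷ 8 = 0 remainder 6; since the remainder is 6, round up to i = 1. First occurrence in the window: #2 on 28 November 2063 (1×8 = 8 days in).
18 February 2064 is 90 days after the start; 90 ÷ 8 = 11 remainder 2. Last occurrence in the window: #12 on 16 February 2064.
Occurrences #2 through #12: 11 in total.

11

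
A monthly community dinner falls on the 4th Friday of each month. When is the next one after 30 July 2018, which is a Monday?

24 August 2018

July 2018 starts on a Sunday; its first Friday is the 6th, so the 4th Friday is the 27th — 27 July 2018.
That is not after 30 July 2018, so look at August 2018.
August 2018 starts on a Wednesday; its first Friday is the 3rd, so the 4th Friday is the 24th — 24 August 2018.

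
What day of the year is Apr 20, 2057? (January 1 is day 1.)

110

Days in months before Apr: 31 + 28 + 31 = 90.
Plus 20 days into Apr → day 110.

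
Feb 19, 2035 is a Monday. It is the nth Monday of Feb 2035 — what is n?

Day 19 falls in week ⌈19/7⌉ of the month.
Days 1–7 hold the 1st Monday, 8–14 the 2nd, 15–21 the 3rd, 22–28 the 4th, 29–31 the 5th.
19 is in the range for the 3rd.

3rd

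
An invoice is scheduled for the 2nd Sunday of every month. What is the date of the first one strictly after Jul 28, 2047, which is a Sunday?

Aug 11, 2047

Jul 2047 starts on a Monday; its first Sunday is the 7th, so the 2nd Sunday is the 14th — Jul 14, 2047.
That is not after Jul 28, 2047, so look at Aug 2047.
Aug 2047 starts on a Thursday; its first Sunday is the 4th, so the 2nd Sunday is the 11th — Aug 11, 2047.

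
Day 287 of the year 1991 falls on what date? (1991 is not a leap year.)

January has 31 days (287 − 31 = 256 remain).
February has 28 days (256 − 28 = 228 remain).
March has 31 days (228 − 31 = 197 remain).
April has 30 days (197 − 30 = 167 remain).
May has 31 days (167 − 31 = 136 remain).
June has 30 days (136 − 30 = 106 remain).
July has 31 days (106 − 31 = 75 remain).
August has 31 days (75 − 31 = 44 remain).
September has 30 days (44 − 30 = 14 remain).
14 into October → October 14.

14 October 1991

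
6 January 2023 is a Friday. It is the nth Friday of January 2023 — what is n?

1st

Day 6 falls in week ⌈6/7⌉ of the month.
Days 1–7 hold the 1st Friday, 8–14 the 2nd, 15–21 the 3rd, 22–28 the 4th, 29–31 the 5th.
6 is in the range for the 1st.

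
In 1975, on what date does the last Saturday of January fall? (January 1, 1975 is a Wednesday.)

January 1975 begins on a Wednesday, so the first Saturday is January 4 (3 days later).
January 1975 has 31 days. Adding weeks: 4, 11, 18, 25 — the last one ≤ 31 is the 25th.

January 25, 1975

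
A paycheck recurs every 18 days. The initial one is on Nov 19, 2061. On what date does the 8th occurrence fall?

Mar 25, 2062

The 8th occurrence is 7 intervals after the first: 7 × 18 = 126 days after Nov 19, 2061.
Nov has 30 days — 11 days to the end of Nov leaves 115.
Dec has 31 days (84 left).
Jan has 31 days (53 left).
Feb has 28 days (25 left).
25 days into Mar → Mar 25, 2062.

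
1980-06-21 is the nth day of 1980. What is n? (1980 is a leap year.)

Days in months before June: 31 + 29 + 31 + 30 + 31 = 152.
Plus 21 days into June → day 173.

173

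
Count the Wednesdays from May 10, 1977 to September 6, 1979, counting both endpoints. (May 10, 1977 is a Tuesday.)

122

May 10, 1977 is a Tuesday; the first Wednesday on or after it is May 11, 1977 (1 day later).
From May 11, 1977 to September 6, 1979: 234 + 365 + 249 = 848 days (rest of 1977, 1978, to September 6, 1979 in 1979).
848 ÷ 7 = 121 full weeks with remainder 1, so 121 more Wednesdays after the first → 122.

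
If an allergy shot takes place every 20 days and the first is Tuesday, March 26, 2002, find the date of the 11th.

The 11th occurrence is 10 intervals after the first: 10 × 20 = 200 days after March 26, 2002.
March has 31 days — 5 days to the end of March leaves 195.
April has 30 days (165 left).
May has 31 days (134 left).
June has 30 days (104 left).
July has 31 days (73 left).
August has 31 days (42 left).
September has 30 days (12 left).
12 days into October → October 12, 2002.

October 12, 2002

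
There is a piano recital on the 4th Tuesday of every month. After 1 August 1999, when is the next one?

August 1999 starts on a Sunday; its first Tuesday is the 3rd, so the 4th Tuesday is the 24th — 24 August 1999.
24 August 1999 is after 1 August 1999, so that is the next one.

24 August 1999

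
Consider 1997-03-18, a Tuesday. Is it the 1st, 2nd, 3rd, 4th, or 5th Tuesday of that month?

Day 18 falls in week ⌈18/7⌉ of the month.
Days 1–7 hold the 1st Tuesday, 8–14 the 2nd, 15–21 the 3rd, 22–28 the 4th, 29–31 the 5th.
18 is in the range for the 3rd.

3rd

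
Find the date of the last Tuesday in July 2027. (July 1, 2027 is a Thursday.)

2027-07-27

July 2027 begins on a Thursday, so the first Tuesday is July 6 (5 days later).
July 2027 has 31 days. Adding weeks: 6, 13, 20, 27 — the last one ≤ 31 is the 27th.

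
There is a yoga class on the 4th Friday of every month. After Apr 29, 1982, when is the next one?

Apr 1982 starts on a Thursday; its first Friday is the 2nd, so the 4th Friday is the 23rd — Apr 23, 1982.
That is not after Apr 29, 1982, so look at May 1982.
May 1982 starts on a Saturday; its first Friday is the 7th, so the 4th Friday is the 28th — May 28, 1982.

May 28, 1982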